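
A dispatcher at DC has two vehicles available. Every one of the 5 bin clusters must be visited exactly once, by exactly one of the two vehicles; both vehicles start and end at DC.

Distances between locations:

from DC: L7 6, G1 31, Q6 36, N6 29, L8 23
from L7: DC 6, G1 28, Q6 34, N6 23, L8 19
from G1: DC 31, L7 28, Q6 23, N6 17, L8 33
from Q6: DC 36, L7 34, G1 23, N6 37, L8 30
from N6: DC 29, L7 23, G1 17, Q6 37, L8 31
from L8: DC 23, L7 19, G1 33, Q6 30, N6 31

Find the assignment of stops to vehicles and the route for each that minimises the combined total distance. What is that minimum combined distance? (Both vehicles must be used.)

Try each way of splitting the stops between the two vehicles (each non-empty) and, for each split, find the best tour for each vehicle:
  {L7} + {G1, Q6, N6, L8}: 12 + 122 = 134
  {G1} + {L7, Q6, N6, L8}: 62 + 119 = 181
  {L7, G1} + {Q6, N6, L8}: 65 + 119 = 184
  {Q6} + {L7, G1, N6, L8}: 72 + 102 = 174
  {L7, Q6} + {G1, N6, L8}: 76 + 102 = 178
  {G1, Q6} + {L7, N6, L8}: 90 + 83 = 173
  … (15 splits in total)
Best: vehicle 1 DC → L7 → DC = 12; vehicle 2 DC → N6 → G1 → Q6 → L8 → DC = 122; combined 134.

134 — the smallest possible combined total.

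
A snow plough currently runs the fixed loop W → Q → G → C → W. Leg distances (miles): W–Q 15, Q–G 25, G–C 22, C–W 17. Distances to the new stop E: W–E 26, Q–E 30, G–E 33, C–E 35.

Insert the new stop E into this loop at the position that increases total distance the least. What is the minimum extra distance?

Minimum extra distance: 38 miles, inserting E between Q and G.

Insertion cost between consecutive stops i–j is d(i,E) + d(E,j) − d(i,j):
  between W and Q: 26 + 30 − 15 = 41
  between Q and G: 30 + 33 − 25 = 38
  between G and C: 33 + 35 − 22 = 46
  between C and W: 35 + 26 − 17 = 44
Cheapest insertion is between Q and G, adding 38.
New total = 79 + 38 = 117.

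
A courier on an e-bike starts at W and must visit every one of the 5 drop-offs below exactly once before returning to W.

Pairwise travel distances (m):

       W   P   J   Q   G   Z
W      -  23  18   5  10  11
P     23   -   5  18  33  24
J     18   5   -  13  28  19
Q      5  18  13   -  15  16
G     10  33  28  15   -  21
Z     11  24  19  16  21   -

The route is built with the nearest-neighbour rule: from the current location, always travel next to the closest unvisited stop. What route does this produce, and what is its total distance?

W → [Q:5 / G:10 / Z:11 / J:18 / P:23] → Q (5)
Q → [J:13 / G:15 / Z:16 / P:18] → J (13)
J → [P:5 / Z:19 / G:28] → P (5)
P → [Z:24 / G:33] → Z (24)
Z → [G:21] → G (21)
Return G→W: 10.
Total = 5 + 13 + 5 + 24 + 21 + 10 = 78.

Nearest-neighbour total = 78 m; route W → Q → J → P → Z → G → W.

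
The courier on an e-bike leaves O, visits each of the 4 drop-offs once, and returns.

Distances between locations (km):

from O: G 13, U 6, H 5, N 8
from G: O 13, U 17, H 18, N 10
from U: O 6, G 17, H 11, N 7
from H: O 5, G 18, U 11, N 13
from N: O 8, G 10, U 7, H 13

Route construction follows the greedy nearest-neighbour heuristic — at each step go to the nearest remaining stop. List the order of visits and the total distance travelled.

46 km along O → H → U → N → G → O.

From O: distances to unvisited — H=5, U=6, N=8, G=13. Nearest is H (5).
From H: distances to unvisited — U=11, N=13, G=18. Nearest is U (11).
From U: distances to unvisited — N=7, G=17. Nearest is N (7).
From N: distances to unvisited — G=10. Nearest is G (10).
Return G→O: 13.
Total = 5 + 11 + 7 + 10 + 13 = 46.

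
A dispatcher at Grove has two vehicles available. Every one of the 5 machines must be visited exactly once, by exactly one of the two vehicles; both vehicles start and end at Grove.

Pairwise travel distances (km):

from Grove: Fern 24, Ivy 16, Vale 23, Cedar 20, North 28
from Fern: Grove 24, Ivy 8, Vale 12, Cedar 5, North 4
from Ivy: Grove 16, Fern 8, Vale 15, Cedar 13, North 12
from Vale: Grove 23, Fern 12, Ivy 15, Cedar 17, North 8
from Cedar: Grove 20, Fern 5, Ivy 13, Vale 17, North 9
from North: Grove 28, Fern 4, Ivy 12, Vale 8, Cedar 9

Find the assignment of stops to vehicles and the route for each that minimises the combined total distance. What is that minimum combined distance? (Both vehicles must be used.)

Minimum combined distance: 92 km.

Check every non-empty split of the stops between the two vehicles; for each half take its own optimal tour:
  {Fern} + {Ivy, Vale, Cedar, North}: 48 + 68 = 116
  {Ivy} + {Fern, Vale, Cedar, North}: 32 + 60 = 92
  {Fern, Ivy} + {Vale, Cedar, North}: 48 + 60 = 108
  {Vale} + {Fern, Ivy, Cedar, North}: 46 + 57 = 103
  {Fern, Vale} + {Ivy, Cedar, North}: 59 + 57 = 116
  {Ivy, Vale} + {Fern, Cedar, North}: 54 + 57 = 111
  … (15 splits in total)
Best: vehicle 1 Grove → Ivy → Grove = 32; vehicle 2 Grove → Vale → North → Fern → Cedar → Grove = 60; combined 92.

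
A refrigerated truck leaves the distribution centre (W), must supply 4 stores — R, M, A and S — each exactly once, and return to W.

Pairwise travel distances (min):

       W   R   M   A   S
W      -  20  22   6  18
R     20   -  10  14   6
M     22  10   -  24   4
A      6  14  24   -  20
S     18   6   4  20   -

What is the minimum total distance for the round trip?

W → R → M → A → S → W: 20+10+24+20+18 = 92
W → R → M → S → A → W: 20+10+4+20+6 = 60
W → R → A → M → S → W: 20+14+24+4+18 = 80
W → R → A → S → M → W: 20+14+20+4+22 = 80
W → R → S → M → A → W: 20+6+4+24+6 = 60
W → R → S → A → M → W: 20+6+20+24+22 = 92
W → M → R → A → S → W: 22+10+14+20+18 = 84
W → M → R → S → A → W: 22+10+6+20+6 = 64
W → M → A → R → S → W: 22+24+14+6+18 = 84
W → M → S → R → A → W: 22+4+6+14+6 = 52
W → A → R → M → S → W: 6+14+10+4+18 = 52
W → A → M → R → S → W: 6+24+10+6+18 = 64
The minimum is 52.
One optimal route: W → M → S → R → A → W (or its reverse).

Minimum total distance: 52 min.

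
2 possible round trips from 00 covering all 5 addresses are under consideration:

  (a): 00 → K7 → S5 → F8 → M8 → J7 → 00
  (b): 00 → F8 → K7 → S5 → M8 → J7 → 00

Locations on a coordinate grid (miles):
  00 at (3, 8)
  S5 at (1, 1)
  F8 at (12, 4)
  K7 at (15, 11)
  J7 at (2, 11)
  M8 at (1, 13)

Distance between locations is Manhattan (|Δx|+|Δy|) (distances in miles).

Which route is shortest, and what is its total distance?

66 miles — (b) is the shortest.

(a): 15 + 24 + 14 + 20 + 3 + 4 = 80
(b): 13 + 10 + 24 + 12 + 3 + 4 = 66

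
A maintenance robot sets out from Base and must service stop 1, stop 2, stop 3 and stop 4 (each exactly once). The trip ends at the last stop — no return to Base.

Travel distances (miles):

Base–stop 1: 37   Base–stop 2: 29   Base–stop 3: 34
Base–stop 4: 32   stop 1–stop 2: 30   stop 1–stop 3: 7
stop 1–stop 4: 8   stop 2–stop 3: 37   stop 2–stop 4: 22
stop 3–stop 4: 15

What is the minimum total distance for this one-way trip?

Shortest open route: 66 miles.

There are 4! = 24 possible orderings.
Base → stop 1 → stop 2 → stop 3 → stop 4: 37+30+37+15 = 119
Base → stop 1 → stop 2 → stop 4 → stop 3: 37+30+22+15 = 104
Base → stop 1 → stop 3 → stop 2 → stop 4: 37+7+37+22 = 103
Base → stop 1 → stop 3 → stop 4 → stop 2: 37+7+15+22 = 81
Base → stop 1 → stop 4 → stop 2 → stop 3: 37+8+22+37 = 104
Base → stop 1 → stop 4 → stop 3 → stop 2: 37+8+15+37 = 97
Base → stop 2 → stop 1 → stop 3 → stop 4: 29+30+7+15 = 81
Base → stop 2 → stop 1 → stop 4 → stop 3: 29+30+8+15 = 82
Base → stop 2 → stop 3 → stop 1 → stop 4: 29+37+7+8 = 81
Base → stop 2 → stop 3 → stop 4 → stop 1: 29+37+15+8 = 89
Base → stop 2 → stop 4 → stop 1 → stop 3: 29+22+8+7 = 66
Base → stop 2 → stop 4 → stop 3 → stop 1: 29+22+15+7 = 73
Base → stop 3 → stop 1 → stop 2 → stop 4: 34+7+30+22 = 93
Base → stop 3 → stop 1 → stop 4 → stop 2: 34+7+8+22 = 71
… (10 more)
The minimum is 66.
One shortest path: Base → stop 2 → stop 4 → stop 1 → stop 3.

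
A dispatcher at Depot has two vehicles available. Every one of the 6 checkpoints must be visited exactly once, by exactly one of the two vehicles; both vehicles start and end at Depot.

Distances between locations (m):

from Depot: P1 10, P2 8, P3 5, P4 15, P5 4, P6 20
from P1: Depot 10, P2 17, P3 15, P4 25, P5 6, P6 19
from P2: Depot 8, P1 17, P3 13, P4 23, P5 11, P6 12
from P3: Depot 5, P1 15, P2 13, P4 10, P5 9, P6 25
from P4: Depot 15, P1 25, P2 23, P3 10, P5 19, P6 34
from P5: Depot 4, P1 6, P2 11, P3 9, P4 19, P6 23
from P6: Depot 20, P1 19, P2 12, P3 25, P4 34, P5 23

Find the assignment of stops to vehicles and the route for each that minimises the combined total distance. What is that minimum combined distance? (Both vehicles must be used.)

Check every non-empty split of the stops between the two vehicles; for each half take its own optimal tour:
  {P1} + {P2, P3, P4, P5, P6}: 20 + 76 = 96
  {P2} + {P1, P3, P4, P5, P6}: 16 + 78 = 94
  {P1, P2} + {P3, P4, P5, P6}: 35 + 76 = 111
  {P3} + {P1, P2, P4, P5, P6}: 10 + 79 = 89
  {P1, P3} + {P2, P4, P5, P6}: 30 + 76 = 106
  {P2, P3} + {P1, P4, P5, P6}: 26 + 78 = 104
  … (31 splits in total)
  {P3, P4} + {P1, P2, P5, P6}: 30 + 49 = 79  ← best
Best: vehicle 1 Depot → P3 → P4 → Depot = 30; vehicle 2 Depot → P2 → P6 → P1 → P5 → Depot = 49; combined 79.

79 m — the smallest possible combined total.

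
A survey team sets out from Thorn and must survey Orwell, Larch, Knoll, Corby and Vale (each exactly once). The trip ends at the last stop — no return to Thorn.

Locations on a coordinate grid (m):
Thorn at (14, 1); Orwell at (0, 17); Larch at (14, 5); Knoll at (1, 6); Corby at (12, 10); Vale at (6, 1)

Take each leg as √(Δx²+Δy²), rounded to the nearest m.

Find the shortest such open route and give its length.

38 m — the minimum one-way total.

There are 5! = 120 possible orderings.
Thorn→Orwell→Larch→Knoll→Corby→Vale: 21+18+13+12+11 = 75
Thorn→Orwell→Larch→Knoll→Vale→Corby: 21+18+13+7+11 = 70
Thorn→Orwell→Larch→Corby→Knoll→Vale: 21+18+5+12+7 = 63
Thorn→Orwell→Larch→Corby→Vale→Knoll: 21+18+5+11+7 = 62
Thorn→Orwell→Larch→Vale→Knoll→Corby: 21+18+9+7+12 = 67
Thorn→Orwell→Larch→Vale→Corby→Knoll: 21+18+9+11+12 = 71
Thorn→Orwell→Knoll→Larch→Corby→Vale: 21+11+13+5+11 = 61
Thorn→Orwell→Knoll→Larch→Vale→Corby: 21+11+13+9+11 = 65
Thorn→Orwell→Knoll→Corby→Larch→Vale: 21+11+12+5+9 = 58
Thorn→Orwell→Knoll→Corby→Vale→Larch: 21+11+12+11+9 = 64
Thorn→Orwell→Knoll→Vale→Larch→Corby: 21+11+7+9+5 = 53
Thorn→Orwell→Knoll→Vale→Corby→Larch: 21+11+7+11+5 = 55
Thorn→Orwell→Corby→Larch→Knoll→Vale: 21+14+5+13+7 = 60
Thorn→Orwell→Corby→Larch→Vale→Knoll: 21+14+5+9+7 = 56
… (106 more)
Thorn→Larch→Corby→Vale→Knoll→Orwell: 4+5+11+7+11 = 38  ← best
The minimum is 38.
One shortest path: Thorn → Larch → Corby → Vale → Knoll → Orwell.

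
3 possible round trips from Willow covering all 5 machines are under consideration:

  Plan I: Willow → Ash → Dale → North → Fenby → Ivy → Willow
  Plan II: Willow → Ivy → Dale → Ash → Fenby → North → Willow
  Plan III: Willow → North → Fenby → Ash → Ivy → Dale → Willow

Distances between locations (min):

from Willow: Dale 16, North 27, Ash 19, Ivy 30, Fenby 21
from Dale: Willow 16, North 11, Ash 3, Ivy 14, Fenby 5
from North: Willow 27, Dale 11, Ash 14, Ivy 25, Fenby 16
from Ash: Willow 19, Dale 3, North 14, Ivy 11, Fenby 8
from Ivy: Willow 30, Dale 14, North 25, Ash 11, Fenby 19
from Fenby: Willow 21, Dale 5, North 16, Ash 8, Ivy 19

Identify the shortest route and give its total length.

92 min — Plan III is the shortest.

Plan I: 19 + 3 + 11 + 16 + 19 + 30 = 98
Plan II: 30 + 14 + 3 + 8 + 16 + 27 = 98
Plan III: 27 + 16 + 8 + 11 + 14 + 16 = 92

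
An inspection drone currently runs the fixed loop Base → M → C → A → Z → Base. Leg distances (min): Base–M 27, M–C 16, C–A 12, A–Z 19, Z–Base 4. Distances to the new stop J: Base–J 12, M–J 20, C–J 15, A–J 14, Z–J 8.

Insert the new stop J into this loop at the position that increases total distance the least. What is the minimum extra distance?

Adding 3 min by placing J on the A–Z leg.

Insertion cost between consecutive stops i–j is d(i,J) + d(J,j) − d(i,j):
  between Base and M: 12 + 20 − 27 = 5
  between M and C: 20 + 15 − 16 = 19
  between C and A: 15 + 14 − 12 = 17
  between A and Z: 14 + 8 − 19 = 3
  between Z and Base: 8 + 12 − 4 = 16
Cheapest insertion is between A and Z, adding 3.
New total = 78 + 3 = 81.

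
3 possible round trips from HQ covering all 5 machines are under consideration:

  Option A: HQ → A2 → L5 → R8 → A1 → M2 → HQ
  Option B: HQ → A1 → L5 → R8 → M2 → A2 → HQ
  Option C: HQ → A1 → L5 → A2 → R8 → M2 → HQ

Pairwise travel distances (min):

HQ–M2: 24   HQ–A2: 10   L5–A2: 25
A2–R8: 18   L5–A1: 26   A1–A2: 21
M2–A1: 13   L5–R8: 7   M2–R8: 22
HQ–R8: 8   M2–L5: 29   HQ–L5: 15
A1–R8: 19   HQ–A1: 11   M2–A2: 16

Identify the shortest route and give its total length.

Option A: 10 + 25 + 7 + 19 + 13 + 24 = 98
Option B: 11 + 26 + 7 + 22 + 16 + 10 = 92
Option C: 11 + 26 + 25 + 18 + 22 + 24 = 126

Shortest is Option B, total 92 min.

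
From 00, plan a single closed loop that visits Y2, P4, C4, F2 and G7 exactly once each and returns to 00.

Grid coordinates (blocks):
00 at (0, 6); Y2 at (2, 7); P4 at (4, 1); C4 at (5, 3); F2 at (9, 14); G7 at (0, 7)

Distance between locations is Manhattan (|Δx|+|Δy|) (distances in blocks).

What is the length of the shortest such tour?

There are 60 distinct closed tours to check (reversals are equivalent).
00 → Y2 → P4 → C4 → F2 → G7 → 00: 3+8+3+15+16+1 = 46
00 → Y2 → P4 → C4 → G7 → F2 → 00: 3+8+3+9+16+17 = 56
00 → Y2 → P4 → F2 → C4 → G7 → 00: 3+8+18+15+9+1 = 54
00 → Y2 → P4 → F2 → G7 → C4 → 00: 3+8+18+16+9+8 = 62
00 → Y2 → P4 → G7 → C4 → F2 → 00: 3+8+10+9+15+17 = 62
00 → Y2 → P4 → G7 → F2 → C4 → 00: 3+8+10+16+15+8 = 60
00 → Y2 → C4 → P4 → F2 → G7 → 00: 3+7+3+18+16+1 = 48
00 → Y2 → C4 → P4 → G7 → F2 → 00: 3+7+3+10+16+17 = 56
00 → Y2 → C4 → F2 → P4 → G7 → 00: 3+7+15+18+10+1 = 54
00 → Y2 → C4 → F2 → G7 → P4 → 00: 3+7+15+16+10+9 = 60
00 → Y2 → C4 → G7 → P4 → F2 → 00: 3+7+9+10+18+17 = 64
00 → Y2 → C4 → G7 → F2 → P4 → 00: 3+7+9+16+18+9 = 62
00 → Y2 → F2 → P4 → C4 → G7 → 00: 3+14+18+3+9+1 = 48
00 → Y2 → F2 → P4 → G7 → C4 → 00: 3+14+18+10+9+8 = 62
… (46 more)
00 → P4 → C4 → F2 → Y2 → G7 → 00: 9+3+15+14+2+1 = 44  ← best
The minimum is 44.
One optimal route: 00 → P4 → C4 → F2 → Y2 → G7 → 00 (or its reverse).

44 blocks — the shortest possible round trip.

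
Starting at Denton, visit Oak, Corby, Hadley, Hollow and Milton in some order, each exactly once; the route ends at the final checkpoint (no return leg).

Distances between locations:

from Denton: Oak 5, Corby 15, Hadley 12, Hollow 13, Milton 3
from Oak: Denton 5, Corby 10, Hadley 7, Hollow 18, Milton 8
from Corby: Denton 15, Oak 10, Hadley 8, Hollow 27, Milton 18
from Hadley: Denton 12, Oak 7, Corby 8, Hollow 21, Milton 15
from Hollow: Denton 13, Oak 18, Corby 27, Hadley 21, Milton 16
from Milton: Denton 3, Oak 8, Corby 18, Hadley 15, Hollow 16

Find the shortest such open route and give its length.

Shortest open route: 50.

There are 5! = 120 possible orderings.
Denton - Oak - Corby - Hadley - Hollow - Milton: 5+10+8+21+16 = 60
Denton - Oak - Corby - Hadley - Milton - Hollow: 5+10+8+15+16 = 54
Denton - Oak - Corby - Hollow - Hadley - Milton: 5+10+27+21+15 = 78
Denton - Oak - Corby - Hollow - Milton - Hadley: 5+10+27+16+15 = 73
Denton - Oak - Corby - Milton - Hadley - Hollow: 5+10+18+15+21 = 69
Denton - Oak - Corby - Milton - Hollow - Hadley: 5+10+18+16+21 = 70
Denton - Oak - Hadley - Corby - Hollow - Milton: 5+7+8+27+16 = 63
Denton - Oak - Hadley - Corby - Milton - Hollow: 5+7+8+18+16 = 54
Denton - Oak - Hadley - Hollow - Corby - Milton: 5+7+21+27+18 = 78
Denton - Oak - Hadley - Hollow - Milton - Corby: 5+7+21+16+18 = 67
Denton - Oak - Hadley - Milton - Corby - Hollow: 5+7+15+18+27 = 72
Denton - Oak - Hadley - Milton - Hollow - Corby: 5+7+15+16+27 = 70
Denton - Oak - Hollow - Corby - Hadley - Milton: 5+18+27+8+15 = 73
Denton - Oak - Hollow - Corby - Milton - Hadley: 5+18+27+18+15 = 83
… (106 more)
Denton - Milton - Oak - Corby - Hadley - Hollow: 3+8+10+8+21 = 50  ← best
The minimum is 50.
One shortest path: Denton → Milton → Oak → Corby → Hadley → Hollow.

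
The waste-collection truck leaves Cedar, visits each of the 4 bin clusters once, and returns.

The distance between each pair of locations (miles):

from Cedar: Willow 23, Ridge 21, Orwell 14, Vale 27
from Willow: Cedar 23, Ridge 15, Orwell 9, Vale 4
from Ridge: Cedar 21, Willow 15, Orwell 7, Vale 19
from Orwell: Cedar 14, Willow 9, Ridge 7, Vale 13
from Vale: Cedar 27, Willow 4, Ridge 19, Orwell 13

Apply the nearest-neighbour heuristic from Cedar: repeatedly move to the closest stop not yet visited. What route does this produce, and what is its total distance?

At Cedar the remaining stops are Orwell 14, Ridge 21, Willow 23, Vale 27; go to Orwell.
At Orwell the remaining stops are Ridge 7, Willow 9, Vale 13; go to Ridge.
At Ridge the remaining stops are Willow 15, Vale 19; go to Willow.
At Willow the remaining stops are Vale 4; go to Vale.
Return Vale→Cedar: 27.
Total = 14 + 7 + 15 + 4 + 27 = 67.

Total distance 67 miles via the nearest-neighbour route Cedar → Orwell → Ridge → Willow → Vale → Cedar.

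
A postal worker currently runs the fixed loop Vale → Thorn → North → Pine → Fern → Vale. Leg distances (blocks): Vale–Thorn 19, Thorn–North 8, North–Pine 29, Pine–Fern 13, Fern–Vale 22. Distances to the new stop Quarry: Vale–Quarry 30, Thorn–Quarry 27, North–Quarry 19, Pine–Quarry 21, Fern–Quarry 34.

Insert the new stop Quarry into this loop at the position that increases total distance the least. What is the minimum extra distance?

Minimum extra distance: 11 blocks, inserting Quarry between North and Pine.

Insertion cost between consecutive stops i–j is d(i,Quarry) + d(Quarry,j) − d(i,j):
  between Vale and Thorn: 30 + 27 − 19 = 38
  between Thorn and North: 27 + 19 − 8 = 38
  between North and Pine: 19 + 21 − 29 = 11
  between Pine and Fern: 21 + 34 − 13 = 42
  between Fern and Vale: 34 + 30 − 22 = 42
Cheapest insertion is between North and Pine, adding 11.
New total = 91 + 11 = 102.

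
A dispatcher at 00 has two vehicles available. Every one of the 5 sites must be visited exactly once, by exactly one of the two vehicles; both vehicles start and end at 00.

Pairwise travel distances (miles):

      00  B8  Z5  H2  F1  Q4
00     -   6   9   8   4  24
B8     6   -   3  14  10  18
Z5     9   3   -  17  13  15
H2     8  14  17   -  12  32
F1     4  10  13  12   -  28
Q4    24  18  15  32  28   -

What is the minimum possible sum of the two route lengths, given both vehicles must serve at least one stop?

72 miles — the smallest possible combined total.

There are 2^4 − 1 = 15 ways to divide the 5 stops into two non-empty groups. For each, the best each vehicle can do is its own shortest tour through its group:
  {B8} + {Z5, H2, F1, Q4}: 12 + 72 = 84
  {Z5} + {B8, H2, F1, Q4}: 18 + 72 = 90
  {B8, Z5} + {H2, F1, Q4}: 18 + 72 = 90
  {H2} + {B8, Z5, F1, Q4}: 16 + 56 = 72
  {B8, H2} + {Z5, F1, Q4}: 28 + 56 = 84
  {Z5, H2} + {B8, F1, Q4}: 34 + 56 = 90
  … (15 splits in total)
Best: vehicle 1 00 → H2 → 00 = 16; vehicle 2 00 → B8 → Z5 → Q4 → F1 → 00 = 56; combined 72.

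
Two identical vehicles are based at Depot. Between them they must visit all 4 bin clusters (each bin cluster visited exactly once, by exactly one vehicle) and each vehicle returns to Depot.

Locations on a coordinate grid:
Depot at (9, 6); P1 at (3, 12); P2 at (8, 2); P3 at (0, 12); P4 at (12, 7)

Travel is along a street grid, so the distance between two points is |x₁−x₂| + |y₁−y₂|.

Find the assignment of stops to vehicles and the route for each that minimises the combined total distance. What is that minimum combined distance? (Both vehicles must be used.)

Check every non-empty split of the stops between the two vehicles; for each half take its own optimal tour:
  {P1} + {P2, P3, P4}: 24 + 44 = 68
  {P2} + {P1, P3, P4}: 10 + 36 = 46
  {P1, P2} + {P3, P4}: 32 + 36 = 68
  {P3} + {P1, P2, P4}: 30 + 38 = 68
  {P1, P3} + {P2, P4}: 30 + 18 = 48
  {P2, P3} + {P1, P4}: 38 + 30 = 68
  … (7 splits in total)
Best: vehicle 1 Depot → P2 → Depot = 10; vehicle 2 Depot → P1 → P3 → P4 → Depot = 36; combined 46.

46 — the smallest possible combined total.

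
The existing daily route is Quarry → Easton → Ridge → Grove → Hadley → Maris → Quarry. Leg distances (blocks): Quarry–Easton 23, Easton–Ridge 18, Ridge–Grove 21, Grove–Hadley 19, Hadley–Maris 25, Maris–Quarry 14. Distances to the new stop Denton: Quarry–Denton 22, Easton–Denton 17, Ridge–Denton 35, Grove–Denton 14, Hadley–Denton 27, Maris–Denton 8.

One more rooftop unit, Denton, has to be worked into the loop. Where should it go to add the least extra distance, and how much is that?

+10 blocks — insert Denton between Hadley and Maris.

Insertion cost between consecutive stops i–j is d(i,Denton) + d(Denton,j) − d(i,j):
  between Quarry and Easton: 22 + 17 − 23 = 16
  between Easton and Ridge: 17 + 35 − 18 = 34
  between Ridge and Grove: 35 + 14 − 21 = 28
  between Grove and Hadley: 14 + 27 − 19 = 22
  between Hadley and Maris: 27 + 8 − 25 = 10
  between Maris and Quarry: 8 + 22 − 14 = 16
Cheapest insertion is between Hadley and Maris, adding 10.
New total = 120 + 10 = 130.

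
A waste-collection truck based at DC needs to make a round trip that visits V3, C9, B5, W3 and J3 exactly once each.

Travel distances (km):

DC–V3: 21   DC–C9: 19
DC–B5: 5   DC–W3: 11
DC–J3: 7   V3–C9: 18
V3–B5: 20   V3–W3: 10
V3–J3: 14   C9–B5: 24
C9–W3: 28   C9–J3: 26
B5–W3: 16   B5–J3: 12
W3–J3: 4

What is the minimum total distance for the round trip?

68 km — the shortest possible round trip.

There are 60 distinct closed tours to check (reversals are equivalent).
DC → V3 → C9 → B5 → W3 → J3 → DC: 21+18+24+16+4+7 = 90
DC → V3 → C9 → B5 → J3 → W3 → DC: 21+18+24+12+4+11 = 90
DC → V3 → C9 → W3 → B5 → J3 → DC: 21+18+28+16+12+7 = 102
DC → V3 → C9 → W3 → J3 → B5 → DC: 21+18+28+4+12+5 = 88
DC → V3 → C9 → J3 → B5 → W3 → DC: 21+18+26+12+16+11 = 104
DC → V3 → C9 → J3 → W3 → B5 → DC: 21+18+26+4+16+5 = 90
DC → V3 → B5 → C9 → W3 → J3 → DC: 21+20+24+28+4+7 = 104
DC → V3 → B5 → C9 → J3 → W3 → DC: 21+20+24+26+4+11 = 106
DC → V3 → B5 → W3 → C9 → J3 → DC: 21+20+16+28+26+7 = 118
DC → V3 → B5 → W3 → J3 → C9 → DC: 21+20+16+4+26+19 = 106
DC → V3 → B5 → J3 → C9 → W3 → DC: 21+20+12+26+28+11 = 118
DC → V3 → B5 → J3 → W3 → C9 → DC: 21+20+12+4+28+19 = 104
DC → V3 → W3 → C9 → B5 → J3 → DC: 21+10+28+24+12+7 = 102
DC → V3 → W3 → C9 → J3 → B5 → DC: 21+10+28+26+12+5 = 102
… (46 more)
DC → C9 → V3 → W3 → J3 → B5 → DC: 19+18+10+4+12+5 = 68  ← best
The minimum is 68.
One optimal route: DC → C9 → V3 → W3 → J3 → B5 → DC (or its reverse).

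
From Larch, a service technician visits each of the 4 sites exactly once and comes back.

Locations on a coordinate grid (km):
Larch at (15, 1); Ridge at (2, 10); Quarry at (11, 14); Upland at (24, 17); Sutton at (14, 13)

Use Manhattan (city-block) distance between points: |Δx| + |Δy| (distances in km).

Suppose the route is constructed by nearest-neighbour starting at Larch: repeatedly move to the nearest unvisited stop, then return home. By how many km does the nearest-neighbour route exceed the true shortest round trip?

From Larch: Sutton=13, Quarry=17, Ridge=22, Upland=25 → choose Sutton (13).
From Sutton: Quarry=4, Upland=14, Ridge=15 → choose Quarry (4).
From Quarry: Ridge=13, Upland=16 → choose Ridge (13).
From Ridge: Upland=29 → choose Upland (29).
NN route Larch → Sutton → Quarry → Ridge → Upland → Larch costs 84.
Optimal: Larch → Ridge → Quarry → Upland → Sutton → Larch costs 78 (by enumerating all 12 distinct tours).
Excess = 84 − 78 = 6.

Excess over optimum: 6 km.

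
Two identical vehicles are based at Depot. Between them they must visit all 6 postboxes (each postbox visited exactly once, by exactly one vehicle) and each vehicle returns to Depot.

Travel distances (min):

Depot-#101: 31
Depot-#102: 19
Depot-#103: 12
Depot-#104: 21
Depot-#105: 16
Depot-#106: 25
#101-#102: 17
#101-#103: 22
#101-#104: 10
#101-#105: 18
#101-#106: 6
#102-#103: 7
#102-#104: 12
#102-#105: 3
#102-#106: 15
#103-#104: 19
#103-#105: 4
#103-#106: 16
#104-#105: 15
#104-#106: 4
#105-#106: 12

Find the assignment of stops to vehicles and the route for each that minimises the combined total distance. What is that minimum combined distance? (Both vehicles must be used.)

Try each way of splitting the stops between the two vehicles (each non-empty) and, for each split, find the best tour for each vehicle:
  {#101} + {#102, #103, #104, #105, #106}: 62 + 59 = 121
  {#102} + {#101, #103, #104, #105, #106}: 38 + 65 = 103
  {#101, #102} + {#103, #104, #105, #106}: 67 + 53 = 120
  {#103} + {#101, #102, #104, #105, #106}: 24 + 67 = 91
  {#101, #103} + {#102, #104, #105, #106}: 65 + 59 = 124
  {#102, #103} + {#101, #104, #105, #106}: 38 + 65 = 103
  … (31 splits in total)
Best: vehicle 1 Depot → #103 → Depot = 24; vehicle 2 Depot → #104 → #106 → #101 → #102 → #105 → Depot = 67; combined 91.

91 min — the smallest possible combined total.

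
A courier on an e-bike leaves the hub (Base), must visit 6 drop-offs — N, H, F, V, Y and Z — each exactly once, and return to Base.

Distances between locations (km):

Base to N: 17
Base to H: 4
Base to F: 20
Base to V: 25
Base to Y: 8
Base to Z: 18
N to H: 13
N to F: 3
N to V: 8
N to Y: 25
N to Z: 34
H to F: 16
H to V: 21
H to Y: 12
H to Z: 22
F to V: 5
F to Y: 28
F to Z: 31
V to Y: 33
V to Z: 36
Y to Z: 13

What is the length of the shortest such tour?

Base→N→H→F→V→Y→Z→Base: 17+13+16+5+33+13+18 = 115
Base→N→H→F→V→Z→Y→Base: 17+13+16+5+36+13+8 = 108
Base→N→H→F→Y→V→Z→Base: 17+13+16+28+33+36+18 = 161
Base→N→H→F→Y→Z→V→Base: 17+13+16+28+13+36+25 = 148
Base→N→H→F→Z→V→Y→Base: 17+13+16+31+36+33+8 = 154
Base→N→H→F→Z→Y→V→Base: 17+13+16+31+13+33+25 = 148
Base→N→H→V→F→Y→Z→Base: 17+13+21+5+28+13+18 = 115
Base→N→H→V→F→Z→Y→Base: 17+13+21+5+31+13+8 = 108
… (352 more)
Base→H→N→F→V→Z→Y→Base: 4+13+3+5+36+13+8 = 82  ← best
The minimum is 82.
One optimal route: Base → H → N → F → V → Z → Y → Base (or its reverse).

82 km — the shortest possible round trip.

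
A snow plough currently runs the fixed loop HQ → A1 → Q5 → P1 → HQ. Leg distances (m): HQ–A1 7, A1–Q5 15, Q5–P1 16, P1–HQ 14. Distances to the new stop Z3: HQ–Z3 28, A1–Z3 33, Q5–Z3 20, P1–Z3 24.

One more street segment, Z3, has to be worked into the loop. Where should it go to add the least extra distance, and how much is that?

Insertion cost between consecutive stops i–j is d(i,Z3) + d(Z3,j) − d(i,j):
  between HQ and A1: 28 + 33 − 7 = 54
  between A1 and Q5: 33 + 20 − 15 = 38
  between Q5 and P1: 20 + 24 − 16 = 28
  between P1 and HQ: 24 + 28 − 14 = 38
Cheapest insertion is between Q5 and P1, adding 28.
New total = 52 + 28 = 80.

Minimum extra distance: 28 m, inserting Z3 between Q5 and P1.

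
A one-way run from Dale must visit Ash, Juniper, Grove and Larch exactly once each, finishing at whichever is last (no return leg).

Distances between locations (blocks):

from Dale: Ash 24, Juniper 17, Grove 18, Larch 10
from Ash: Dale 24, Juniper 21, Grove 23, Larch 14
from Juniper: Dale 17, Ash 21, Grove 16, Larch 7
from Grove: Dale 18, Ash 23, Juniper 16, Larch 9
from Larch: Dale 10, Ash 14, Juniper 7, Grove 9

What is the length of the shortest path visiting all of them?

Shortest open route: 55 blocks.

There are 4! = 24 possible orderings.
Dale - Ash - Juniper - Grove - Larch: 24+21+16+9 = 70
Dale - Ash - Juniper - Larch - Grove: 24+21+7+9 = 61
Dale - Ash - Grove - Juniper - Larch: 24+23+16+7 = 70
Dale - Ash - Grove - Larch - Juniper: 24+23+9+7 = 63
Dale - Ash - Larch - Juniper - Grove: 24+14+7+16 = 61
Dale - Ash - Larch - Grove - Juniper: 24+14+9+16 = 63
Dale - Juniper - Ash - Grove - Larch: 17+21+23+9 = 70
Dale - Juniper - Ash - Larch - Grove: 17+21+14+9 = 61
Dale - Juniper - Grove - Ash - Larch: 17+16+23+14 = 70
Dale - Juniper - Grove - Larch - Ash: 17+16+9+14 = 56
Dale - Juniper - Larch - Ash - Grove: 17+7+14+23 = 61
Dale - Juniper - Larch - Grove - Ash: 17+7+9+23 = 56
Dale - Grove - Ash - Juniper - Larch: 18+23+21+7 = 69
Dale - Grove - Ash - Larch - Juniper: 18+23+14+7 = 62
… (10 more)
Dale - Grove - Juniper - Larch - Ash: 18+16+7+14 = 55  ← best
The minimum is 55.
One shortest path: Dale → Grove → Juniper → Larch → Ash.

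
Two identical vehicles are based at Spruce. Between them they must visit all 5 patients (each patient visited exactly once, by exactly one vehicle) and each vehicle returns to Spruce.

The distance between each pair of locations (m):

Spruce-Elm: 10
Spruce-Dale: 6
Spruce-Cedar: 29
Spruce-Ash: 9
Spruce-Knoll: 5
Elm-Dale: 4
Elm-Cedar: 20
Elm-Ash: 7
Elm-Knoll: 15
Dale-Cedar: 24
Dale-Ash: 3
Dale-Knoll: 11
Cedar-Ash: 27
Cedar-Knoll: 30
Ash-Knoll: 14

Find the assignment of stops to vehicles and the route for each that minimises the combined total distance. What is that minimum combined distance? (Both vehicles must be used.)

75 m — the smallest possible combined total.

There are 2^4 − 1 = 15 ways to divide the 5 stops into two non-empty groups. For each, the best each vehicle can do is its own shortest tour through its group:
  {Elm} + {Dale, Cedar, Ash, Knoll}: 20 + 71 = 91
  {Dale} + {Elm, Cedar, Ash, Knoll}: 12 + 71 = 83
  {Elm, Dale} + {Cedar, Ash, Knoll}: 20 + 71 = 91
  {Cedar} + {Elm, Dale, Ash, Knoll}: 58 + 36 = 94
  {Elm, Cedar} + {Dale, Ash, Knoll}: 59 + 28 = 87
  {Dale, Cedar} + {Elm, Ash, Knoll}: 59 + 36 = 95
  … (15 splits in total)
  {Elm, Dale, Cedar, Ash} + {Knoll}: 65 + 10 = 75  ← best
Best: vehicle 1 Spruce → Dale → Ash → Elm → Cedar → Spruce = 65; vehicle 2 Spruce → Knoll → Spruce = 10; combined 75.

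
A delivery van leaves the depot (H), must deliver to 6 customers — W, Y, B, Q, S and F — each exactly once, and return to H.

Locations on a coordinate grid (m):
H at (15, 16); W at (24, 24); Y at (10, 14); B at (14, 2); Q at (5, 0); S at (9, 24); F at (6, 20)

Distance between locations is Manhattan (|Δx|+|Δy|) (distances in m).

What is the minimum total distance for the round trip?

With 6 stops there are 6!/2 = 360 distinct round trips (a route and its reverse cost the same).
H-W-Y-B-Q-S-F-H: 17+24+16+11+28+7+13 = 116
H-W-Y-B-Q-F-S-H: 17+24+16+11+21+7+14 = 110
H-W-Y-B-S-Q-F-H: 17+24+16+27+28+21+13 = 146
H-W-Y-B-S-F-Q-H: 17+24+16+27+7+21+26 = 138
H-W-Y-B-F-Q-S-H: 17+24+16+26+21+28+14 = 146
H-W-Y-B-F-S-Q-H: 17+24+16+26+7+28+26 = 144
H-W-Y-Q-B-S-F-H: 17+24+19+11+27+7+13 = 118
H-W-Y-Q-B-F-S-H: 17+24+19+11+26+7+14 = 118
… (352 more)
H-W-S-F-Y-Q-B-H: 17+15+7+10+19+11+15 = 94  ← best
The minimum is 94.
One optimal route: H → W → S → F → Y → Q → B → H (or its reverse).

Minimum total distance: 94 m.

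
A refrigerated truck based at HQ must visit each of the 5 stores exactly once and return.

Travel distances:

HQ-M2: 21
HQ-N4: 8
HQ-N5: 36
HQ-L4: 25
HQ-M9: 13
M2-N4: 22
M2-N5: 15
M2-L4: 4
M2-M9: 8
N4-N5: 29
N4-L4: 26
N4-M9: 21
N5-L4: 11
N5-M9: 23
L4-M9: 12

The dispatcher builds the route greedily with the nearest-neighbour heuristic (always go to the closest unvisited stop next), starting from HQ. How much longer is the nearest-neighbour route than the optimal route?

HQ: N4=8, M9=13, M2=21, L4=25, N5=36 ⇒ N4
N4: M9=21, M2=22, L4=26, N5=29 ⇒ M9
M9: M2=8, L4=12, N5=23 ⇒ M2
M2: L4=4, N5=15 ⇒ L4
L4: N5=11 ⇒ N5
NN route HQ → N4 → M9 → M2 → L4 → N5 → HQ costs 88.
Optimal: HQ → N4 → N5 → L4 → M2 → M9 → HQ costs 73 (by enumerating all 60 distinct tours).
Excess = 88 − 73 = 15.

The nearest-neighbour route is 15 longer than optimal.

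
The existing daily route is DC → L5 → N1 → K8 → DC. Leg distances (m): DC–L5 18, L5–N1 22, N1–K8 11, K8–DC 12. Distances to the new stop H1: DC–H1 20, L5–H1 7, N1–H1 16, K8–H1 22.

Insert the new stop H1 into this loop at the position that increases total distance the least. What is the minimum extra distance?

Insertion cost between consecutive stops i–j is d(i,H1) + d(H1,j) − d(i,j):
  between DC and L5: 20 + 7 − 18 = 9
  between L5 and N1: 7 + 16 − 22 = 1
  between N1 and K8: 16 + 22 − 11 = 27
  between K8 and DC: 22 + 20 − 12 = 30
Cheapest insertion is between L5 and N1, adding 1.
New total = 63 + 1 = 64.

Adding 1 m by placing H1 on the L5–N1 leg.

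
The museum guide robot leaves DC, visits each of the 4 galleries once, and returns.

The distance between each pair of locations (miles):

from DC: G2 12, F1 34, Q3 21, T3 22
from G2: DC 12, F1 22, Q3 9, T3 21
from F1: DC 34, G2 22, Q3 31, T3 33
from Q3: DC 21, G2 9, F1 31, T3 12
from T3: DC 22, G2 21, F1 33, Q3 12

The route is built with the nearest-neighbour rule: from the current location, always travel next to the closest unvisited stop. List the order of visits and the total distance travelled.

Nearest-neighbour total = 100 miles; route DC → G2 → Q3 → T3 → F1 → DC.

From DC: distances to unvisited — G2=12, Q3=21, T3=22, F1=34. Nearest is G2 (12).
From G2: distances to unvisited — Q3=9, T3=21, F1=22. Nearest is Q3 (9).
From Q3: distances to unvisited — T3=12, F1=31. Nearest is T3 (12).
From T3: distances to unvisited — F1=33. Nearest is F1 (33).
Return F1→DC: 34.
Total = 12 + 9 + 12 + 33 + 34 = 100.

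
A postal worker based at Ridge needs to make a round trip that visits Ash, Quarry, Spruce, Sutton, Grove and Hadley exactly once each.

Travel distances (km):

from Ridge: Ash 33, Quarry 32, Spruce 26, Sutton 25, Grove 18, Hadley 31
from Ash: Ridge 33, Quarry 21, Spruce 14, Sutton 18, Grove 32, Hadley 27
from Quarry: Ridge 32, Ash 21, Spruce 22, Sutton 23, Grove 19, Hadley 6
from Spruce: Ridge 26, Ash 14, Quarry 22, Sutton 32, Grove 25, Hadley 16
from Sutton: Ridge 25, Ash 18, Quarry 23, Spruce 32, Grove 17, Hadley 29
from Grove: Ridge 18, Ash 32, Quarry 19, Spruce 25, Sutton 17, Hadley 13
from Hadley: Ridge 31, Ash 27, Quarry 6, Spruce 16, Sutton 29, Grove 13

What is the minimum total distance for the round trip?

Minimum total distance: 116 km.

There are 360 distinct closed tours to check (reversals are equivalent).
Ridge - Ash - Quarry - Spruce - Sutton - Grove - Hadley - Ridge: 33+21+22+32+17+13+31 = 169
Ridge - Ash - Quarry - Spruce - Sutton - Hadley - Grove - Ridge: 33+21+22+32+29+13+18 = 168
Ridge - Ash - Quarry - Spruce - Grove - Sutton - Hadley - Ridge: 33+21+22+25+17+29+31 = 178
Ridge - Ash - Quarry - Spruce - Grove - Hadley - Sutton - Ridge: 33+21+22+25+13+29+25 = 168
Ridge - Ash - Quarry - Spruce - Hadley - Sutton - Grove - Ridge: 33+21+22+16+29+17+18 = 156
Ridge - Ash - Quarry - Spruce - Hadley - Grove - Sutton - Ridge: 33+21+22+16+13+17+25 = 147
Ridge - Ash - Quarry - Sutton - Spruce - Grove - Hadley - Ridge: 33+21+23+32+25+13+31 = 178
Ridge - Ash - Quarry - Sutton - Spruce - Hadley - Grove - Ridge: 33+21+23+32+16+13+18 = 156
… (352 more)
Ridge - Sutton - Ash - Spruce - Quarry - Hadley - Grove - Ridge: 25+18+14+22+6+13+18 = 116  ← best
The minimum is 116.
One optimal route: Ridge → Sutton → Ash → Spruce → Quarry → Hadley → Grove → Ridge (or its reverse).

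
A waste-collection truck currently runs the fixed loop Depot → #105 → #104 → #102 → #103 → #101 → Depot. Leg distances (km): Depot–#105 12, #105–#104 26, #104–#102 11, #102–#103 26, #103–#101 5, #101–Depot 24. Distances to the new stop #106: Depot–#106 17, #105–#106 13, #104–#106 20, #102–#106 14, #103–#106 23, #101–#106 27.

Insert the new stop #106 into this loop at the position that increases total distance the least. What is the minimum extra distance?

+7 km — insert #106 between #105 and #104.

Insertion cost between consecutive stops i–j is d(i,#106) + d(#106,j) − d(i,j):
  between Depot and #105: 17 + 13 − 12 = 18
  between #105 and #104: 13 + 20 − 26 = 7
  between #104 and #102: 20 + 14 − 11 = 23
  between #102 and #103: 14 + 23 − 26 = 11
  between #103 and #101: 23 + 27 − 5 = 45
  between #101 and Depot: 27 + 17 − 24 = 20
Cheapest insertion is between #105 and #104, adding 7.
New total = 104 + 7 = 111.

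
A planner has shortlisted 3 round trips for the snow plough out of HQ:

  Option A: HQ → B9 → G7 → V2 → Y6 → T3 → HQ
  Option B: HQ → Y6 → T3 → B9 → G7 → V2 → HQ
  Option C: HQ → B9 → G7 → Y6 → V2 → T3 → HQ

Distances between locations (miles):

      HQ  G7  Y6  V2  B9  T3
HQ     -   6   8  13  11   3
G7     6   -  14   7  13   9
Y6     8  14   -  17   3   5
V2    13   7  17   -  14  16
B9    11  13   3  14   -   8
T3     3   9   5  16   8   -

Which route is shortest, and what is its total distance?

Shortest is Option B, total 54 miles.

Option A: 11 + 13 + 7 + 17 + 5 + 3 = 56
Option B: 8 + 5 + 8 + 13 + 7 + 13 = 54
Option C: 11 + 13 + 14 + 17 + 16 + 3 = 74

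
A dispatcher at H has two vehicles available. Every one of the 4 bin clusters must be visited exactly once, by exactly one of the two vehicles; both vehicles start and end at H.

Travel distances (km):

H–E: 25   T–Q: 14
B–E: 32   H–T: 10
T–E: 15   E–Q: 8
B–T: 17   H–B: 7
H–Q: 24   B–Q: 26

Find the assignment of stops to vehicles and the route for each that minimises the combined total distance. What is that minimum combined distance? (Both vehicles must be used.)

71 km — the smallest possible combined total.

There are 2^3 − 1 = 7 ways to divide the 4 stops into two non-empty groups. For each, the best each vehicle can do is its own shortest tour through its group:
  {B} + {T, E, Q}: 14 + 57 = 71
  {T} + {B, E, Q}: 20 + 66 = 86
  {B, T} + {E, Q}: 34 + 57 = 91
  {E} + {B, T, Q}: 50 + 57 = 107
  {B, E} + {T, Q}: 64 + 48 = 112
  {T, E} + {B, Q}: 50 + 57 = 107
  … (7 splits in total)
Best: vehicle 1 H → B → H = 14; vehicle 2 H → T → E → Q → H = 57; combined 71.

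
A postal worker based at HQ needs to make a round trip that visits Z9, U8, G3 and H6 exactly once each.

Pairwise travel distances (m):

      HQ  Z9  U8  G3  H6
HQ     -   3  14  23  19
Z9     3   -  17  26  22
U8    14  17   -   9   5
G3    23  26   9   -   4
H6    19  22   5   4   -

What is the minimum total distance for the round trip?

Minimum total distance: 52 m.

There are 12 distinct closed tours to check (reversals are equivalent).
HQ - Z9 - U8 - G3 - H6 - HQ: 3+17+9+4+19 = 52
HQ - Z9 - U8 - H6 - G3 - HQ: 3+17+5+4+23 = 52
HQ - Z9 - G3 - U8 - H6 - HQ: 3+26+9+5+19 = 62
HQ - Z9 - G3 - H6 - U8 - HQ: 3+26+4+5+14 = 52
HQ - Z9 - H6 - U8 - G3 - HQ: 3+22+5+9+23 = 62
HQ - Z9 - H6 - G3 - U8 - HQ: 3+22+4+9+14 = 52
HQ - U8 - Z9 - G3 - H6 - HQ: 14+17+26+4+19 = 80
HQ - U8 - Z9 - H6 - G3 - HQ: 14+17+22+4+23 = 80
HQ - U8 - G3 - Z9 - H6 - HQ: 14+9+26+22+19 = 90
HQ - U8 - H6 - Z9 - G3 - HQ: 14+5+22+26+23 = 90
HQ - G3 - Z9 - U8 - H6 - HQ: 23+26+17+5+19 = 90
HQ - G3 - U8 - Z9 - H6 - HQ: 23+9+17+22+19 = 90
The minimum is 52.
One optimal route: HQ → Z9 → U8 → G3 → H6 → HQ (or its reverse).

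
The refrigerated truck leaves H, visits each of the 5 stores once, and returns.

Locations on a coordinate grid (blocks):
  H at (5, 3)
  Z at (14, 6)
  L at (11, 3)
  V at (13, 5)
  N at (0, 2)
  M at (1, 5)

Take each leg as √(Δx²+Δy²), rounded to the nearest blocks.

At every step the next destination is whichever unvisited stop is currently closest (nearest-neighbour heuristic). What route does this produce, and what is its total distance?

At H the remaining stops are M 4, N 5, L 6, V 8, Z 9; go to M.
At M the remaining stops are N 3, L 10, V 12, Z 13; go to N.
At N the remaining stops are L 11, V 13, Z 15; go to L.
At L the remaining stops are V 3, Z 4; go to V.
At V the remaining stops are Z 1; go to Z.
Return Z→H: 9.
Total = 4 + 3 + 11 + 3 + 1 + 9 = 31.

Nearest-neighbour total = 31 blocks; route H → M → N → L → V → Z → H.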